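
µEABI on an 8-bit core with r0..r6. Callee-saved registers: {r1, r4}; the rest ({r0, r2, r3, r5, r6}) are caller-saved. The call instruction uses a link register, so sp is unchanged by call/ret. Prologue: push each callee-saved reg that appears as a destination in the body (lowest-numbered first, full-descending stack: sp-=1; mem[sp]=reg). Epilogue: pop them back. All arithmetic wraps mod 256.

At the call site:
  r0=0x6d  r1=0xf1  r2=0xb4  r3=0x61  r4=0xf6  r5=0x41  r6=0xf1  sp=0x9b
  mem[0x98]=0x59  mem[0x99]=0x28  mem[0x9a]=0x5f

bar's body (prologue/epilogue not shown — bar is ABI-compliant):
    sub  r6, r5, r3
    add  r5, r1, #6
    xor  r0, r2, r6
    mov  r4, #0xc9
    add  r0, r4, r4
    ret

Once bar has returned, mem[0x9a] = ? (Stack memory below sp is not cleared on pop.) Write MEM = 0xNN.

MEM = 0xf6

prologue: push r4 -> mem[0x9a]=0xf6, sp=0x9a
body[0] sub  r6, r5, r3 -> r6=0xe0
body[1] add  r5, r1, #6 -> r5=0xf7
body[2] xor  r0, r2, r6 -> r0=0x54
body[3] mov  r4, #0xc9 -> r4=0xc9
body[4] add  r0, r4, r4 -> r0=0x92
epilogue: pop r4=0xf6, sp=0x9b
prologue pushed ['r4'] at ['0x9a']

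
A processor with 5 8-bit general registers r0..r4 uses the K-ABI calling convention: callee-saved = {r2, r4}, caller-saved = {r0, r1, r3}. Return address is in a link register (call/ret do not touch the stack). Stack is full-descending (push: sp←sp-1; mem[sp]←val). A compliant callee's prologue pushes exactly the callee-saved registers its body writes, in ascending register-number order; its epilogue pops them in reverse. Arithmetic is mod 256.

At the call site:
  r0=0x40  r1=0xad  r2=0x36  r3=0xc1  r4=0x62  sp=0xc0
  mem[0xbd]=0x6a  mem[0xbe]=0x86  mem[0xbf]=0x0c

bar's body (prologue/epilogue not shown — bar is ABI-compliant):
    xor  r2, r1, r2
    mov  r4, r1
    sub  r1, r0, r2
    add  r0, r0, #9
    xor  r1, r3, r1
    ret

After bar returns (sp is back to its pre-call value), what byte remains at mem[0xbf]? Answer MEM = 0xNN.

MEM = 0x36

prologue: push r2 -> mem[0xbf]=0x36, sp=0xbf
prologue: push r4 -> mem[0xbe]=0x62, sp=0xbe
body[0] xor  r2, r1, r2 -> r2=0x9b
body[1] mov  r4, r1 -> r4=0xad
body[2] sub  r1, r0, r2 -> r1=0xa5
body[3] add  r0, r0, #9 -> r0=0x49
body[4] xor  r1, r3, r1 -> r1=0x64
epilogue: pop r4=0x62, sp=0xbf
epilogue: pop r2=0x36, sp=0xc0
prologue pushed ['r2', 'r4'] at ['0xbf', '0xbe']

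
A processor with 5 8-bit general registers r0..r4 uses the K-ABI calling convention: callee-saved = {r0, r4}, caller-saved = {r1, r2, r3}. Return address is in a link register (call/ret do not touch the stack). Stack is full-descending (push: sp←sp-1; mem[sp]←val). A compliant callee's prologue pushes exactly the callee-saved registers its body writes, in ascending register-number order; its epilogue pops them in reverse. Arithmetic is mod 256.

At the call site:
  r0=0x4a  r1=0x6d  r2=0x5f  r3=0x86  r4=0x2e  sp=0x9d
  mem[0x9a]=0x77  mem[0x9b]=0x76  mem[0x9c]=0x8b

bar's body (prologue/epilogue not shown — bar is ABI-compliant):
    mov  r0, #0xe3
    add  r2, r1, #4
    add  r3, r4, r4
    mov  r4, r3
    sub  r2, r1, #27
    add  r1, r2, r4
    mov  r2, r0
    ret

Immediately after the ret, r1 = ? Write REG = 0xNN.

prologue: push r0 → mem[0x9c]=0x4a, sp=0x9c
prologue: push r4 → mem[0x9b]=0x2e, sp=0x9b
body[0] mov  r0, #0xe3 → r0=0xe3
body[1] add  r2, r1, #4 → r2=0x71
body[2] add  r3, r4, r4 → r3=0x5c
body[3] mov  r4, r3 → r4=0x5c
body[4] sub  r2, r1, #27 → r2=0x52
body[5] add  r1, r2, r4 → r1=0xae
body[6] mov  r2, r0 → r2=0xe3
epilogue: pop r4=0x2e, sp=0x9c
epilogue: pop r0=0x4a, sp=0x9d
r1 is caller-saved → body value

REG = 0xae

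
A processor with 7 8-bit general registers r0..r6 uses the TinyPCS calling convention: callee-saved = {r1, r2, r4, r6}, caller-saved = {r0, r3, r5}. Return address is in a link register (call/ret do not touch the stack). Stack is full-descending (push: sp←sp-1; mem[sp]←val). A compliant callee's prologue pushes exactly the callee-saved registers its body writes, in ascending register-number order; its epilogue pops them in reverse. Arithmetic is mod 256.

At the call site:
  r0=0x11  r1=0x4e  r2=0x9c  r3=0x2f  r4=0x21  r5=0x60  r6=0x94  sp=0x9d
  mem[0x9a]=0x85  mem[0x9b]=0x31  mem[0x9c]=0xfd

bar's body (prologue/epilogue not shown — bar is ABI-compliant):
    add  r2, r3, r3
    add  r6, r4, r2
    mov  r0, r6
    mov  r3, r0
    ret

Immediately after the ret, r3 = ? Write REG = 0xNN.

REG = 0x7f

prologue: push r2 → mem[0x9c]=0x9c, sp=0x9c
prologue: push r6 → mem[0x9b]=0x94, sp=0x9b
body[0] add  r2, r3, r3 → r2=0x5e
body[1] add  r6, r4, r2 → r6=0x7f
body[2] mov  r0, r6 → r0=0x7f
body[3] mov  r3, r0 → r3=0x7f
epilogue: pop r6=0x94, sp=0x9c
epilogue: pop r2=0x9c, sp=0x9d
r3 is caller-saved → body value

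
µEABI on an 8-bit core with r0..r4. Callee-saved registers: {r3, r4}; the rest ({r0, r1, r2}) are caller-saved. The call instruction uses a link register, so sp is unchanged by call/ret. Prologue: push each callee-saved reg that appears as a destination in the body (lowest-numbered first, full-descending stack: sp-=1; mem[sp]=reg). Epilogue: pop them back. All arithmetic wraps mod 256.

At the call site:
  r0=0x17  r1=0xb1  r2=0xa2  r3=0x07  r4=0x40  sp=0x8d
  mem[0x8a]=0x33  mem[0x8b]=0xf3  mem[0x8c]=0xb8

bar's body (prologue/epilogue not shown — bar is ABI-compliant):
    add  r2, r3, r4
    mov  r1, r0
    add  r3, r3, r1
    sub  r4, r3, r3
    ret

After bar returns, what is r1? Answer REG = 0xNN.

prologue: push r3 -> mem[0x8c]=0x07, sp=0x8c
prologue: push r4 -> mem[0x8b]=0x40, sp=0x8b
body[0] add  r2, r3, r4 -> r2=0x47
body[1] mov  r1, r0 -> r1=0x17
body[2] add  r3, r3, r1 -> r3=0x1e
body[3] sub  r4, r3, r3 -> r4=0x00
epilogue: pop r4=0x40, sp=0x8c
epilogue: pop r3=0x07, sp=0x8d
r1 is caller-saved -> body value

REG = 0x17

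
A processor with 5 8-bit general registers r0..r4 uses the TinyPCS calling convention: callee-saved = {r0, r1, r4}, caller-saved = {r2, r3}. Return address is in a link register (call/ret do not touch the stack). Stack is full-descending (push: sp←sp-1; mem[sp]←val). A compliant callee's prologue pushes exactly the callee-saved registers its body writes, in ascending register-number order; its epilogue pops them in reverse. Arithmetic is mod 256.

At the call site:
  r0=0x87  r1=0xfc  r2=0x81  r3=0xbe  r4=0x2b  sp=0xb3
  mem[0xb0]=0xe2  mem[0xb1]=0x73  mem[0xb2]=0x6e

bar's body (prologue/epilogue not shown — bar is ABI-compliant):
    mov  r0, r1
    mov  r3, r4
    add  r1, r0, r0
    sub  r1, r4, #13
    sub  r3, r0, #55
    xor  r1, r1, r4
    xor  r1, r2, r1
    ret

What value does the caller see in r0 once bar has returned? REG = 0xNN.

REG = 0x87

prologue: push r0 → mem[0xb2]=0x87, sp=0xb2
prologue: push r1 → mem[0xb1]=0xfc, sp=0xb1
body[0] mov  r0, r1 → r0=0xfc
body[1] mov  r3, r4 → r3=0x2b
body[2] add  r1, r0, r0 → r1=0xf8
body[3] sub  r1, r4, #13 → r1=0x1e
body[4] sub  r3, r0, #55 → r3=0xc5
body[5] xor  r1, r1, r4 → r1=0x35
body[6] xor  r1, r2, r1 → r1=0xb4
epilogue: pop r1=0xfc, sp=0xb2
epilogue: pop r0=0x87, sp=0xb3
r0 is callee-saved → restored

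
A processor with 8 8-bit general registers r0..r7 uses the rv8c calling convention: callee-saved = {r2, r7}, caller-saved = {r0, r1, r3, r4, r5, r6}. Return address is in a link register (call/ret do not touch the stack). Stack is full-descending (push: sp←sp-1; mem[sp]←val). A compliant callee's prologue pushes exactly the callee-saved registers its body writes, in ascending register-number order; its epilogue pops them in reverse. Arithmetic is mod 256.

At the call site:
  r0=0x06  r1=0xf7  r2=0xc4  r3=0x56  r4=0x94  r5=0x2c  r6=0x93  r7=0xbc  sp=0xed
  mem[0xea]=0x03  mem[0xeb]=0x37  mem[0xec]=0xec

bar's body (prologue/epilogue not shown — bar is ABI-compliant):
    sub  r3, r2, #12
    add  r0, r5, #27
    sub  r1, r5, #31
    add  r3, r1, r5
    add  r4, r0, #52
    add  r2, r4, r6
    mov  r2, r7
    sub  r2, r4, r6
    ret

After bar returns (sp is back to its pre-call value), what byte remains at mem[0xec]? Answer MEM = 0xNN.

MEM = 0xc4

prologue: push r2 -> mem[0xec]=0xc4, sp=0xec
body[0] sub  r3, r2, #12 -> r3=0xb8
body[1] add  r0, r5, #27 -> r0=0x47
body[2] sub  r1, r5, #31 -> r1=0x0d
body[3] add  r3, r1, r5 -> r3=0x39
body[4] add  r4, r0, #52 -> r4=0x7b
body[5] add  r2, r4, r6 -> r2=0x0e
body[6] mov  r2, r7 -> r2=0xbc
body[7] sub  r2, r4, r6 -> r2=0xe8
epilogue: pop r2=0xc4, sp=0xed
prologue pushed ['r2'] at ['0xec']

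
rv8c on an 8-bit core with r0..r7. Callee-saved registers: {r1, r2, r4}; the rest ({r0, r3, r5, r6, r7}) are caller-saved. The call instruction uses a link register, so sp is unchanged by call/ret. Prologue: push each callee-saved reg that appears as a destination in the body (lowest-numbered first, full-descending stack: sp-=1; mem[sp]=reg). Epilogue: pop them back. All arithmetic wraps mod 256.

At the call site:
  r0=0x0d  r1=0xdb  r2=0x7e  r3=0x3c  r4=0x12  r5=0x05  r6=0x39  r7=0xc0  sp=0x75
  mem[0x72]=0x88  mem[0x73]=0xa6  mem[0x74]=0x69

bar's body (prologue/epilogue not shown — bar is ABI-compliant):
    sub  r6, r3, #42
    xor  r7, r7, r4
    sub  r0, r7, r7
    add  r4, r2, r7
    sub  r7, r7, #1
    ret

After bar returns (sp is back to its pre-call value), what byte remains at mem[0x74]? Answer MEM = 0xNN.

MEM = 0x12

prologue: push r4 -> mem[0x74]=0x12, sp=0x74
body[0] sub  r6, r3, #42 -> r6=0x12
body[1] xor  r7, r7, r4 -> r7=0xd2
body[2] sub  r0, r7, r7 -> r0=0x00
body[3] add  r4, r2, r7 -> r4=0x50
body[4] sub  r7, r7, #1 -> r7=0xd1
epilogue: pop r4=0x12, sp=0x75
prologue pushed ['r4'] at ['0x74']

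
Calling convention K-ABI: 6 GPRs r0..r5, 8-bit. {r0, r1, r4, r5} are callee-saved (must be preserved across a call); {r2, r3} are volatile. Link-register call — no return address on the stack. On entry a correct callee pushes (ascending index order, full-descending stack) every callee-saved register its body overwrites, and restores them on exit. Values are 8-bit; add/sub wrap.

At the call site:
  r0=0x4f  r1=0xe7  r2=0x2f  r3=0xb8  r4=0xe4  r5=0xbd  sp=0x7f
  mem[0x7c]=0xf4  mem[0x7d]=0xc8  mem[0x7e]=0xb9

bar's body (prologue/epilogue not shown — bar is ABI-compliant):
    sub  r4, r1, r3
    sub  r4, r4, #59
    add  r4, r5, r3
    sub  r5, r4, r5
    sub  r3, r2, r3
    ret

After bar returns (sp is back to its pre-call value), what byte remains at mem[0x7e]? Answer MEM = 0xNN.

prologue: push r4 -> mem[0x7e]=0xe4, sp=0x7e
prologue: push r5 -> mem[0x7d]=0xbd, sp=0x7d
body[0] sub  r4, r1, r3 -> r4=0x2f
body[1] sub  r4, r4, #59 -> r4=0xf4
body[2] add  r4, r5, r3 -> r4=0x75
body[3] sub  r5, r4, r5 -> r5=0xb8
body[4] sub  r3, r2, r3 -> r3=0x77
epilogue: pop r5=0xbd, sp=0x7e
epilogue: pop r4=0xe4, sp=0x7f
prologue pushed ['r4', 'r5'] at ['0x7e', '0x7d']

MEM = 0xe4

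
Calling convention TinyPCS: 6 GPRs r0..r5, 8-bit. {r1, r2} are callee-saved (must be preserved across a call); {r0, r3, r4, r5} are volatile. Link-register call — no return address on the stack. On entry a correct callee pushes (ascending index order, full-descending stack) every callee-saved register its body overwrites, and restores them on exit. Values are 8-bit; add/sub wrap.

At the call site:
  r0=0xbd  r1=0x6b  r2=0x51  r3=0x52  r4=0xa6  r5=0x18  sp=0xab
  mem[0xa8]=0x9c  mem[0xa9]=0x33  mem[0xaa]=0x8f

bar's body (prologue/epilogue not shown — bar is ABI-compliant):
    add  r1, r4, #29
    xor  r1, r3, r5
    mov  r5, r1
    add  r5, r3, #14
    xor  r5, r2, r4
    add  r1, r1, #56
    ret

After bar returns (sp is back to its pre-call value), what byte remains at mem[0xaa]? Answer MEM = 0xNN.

prologue: push r1 → mem[0xaa]=0x6b, sp=0xaa
body[0] add  r1, r4, #29 → r1=0xc3
body[1] xor  r1, r3, r5 → r1=0x4a
body[2] mov  r5, r1 → r5=0x4a
body[3] add  r5, r3, #14 → r5=0x60
body[4] xor  r5, r2, r4 → r5=0xf7
body[5] add  r1, r1, #56 → r1=0x82
epilogue: pop r1=0x6b, sp=0xab
prologue pushed ['r1'] at ['0xaa']

MEM = 0x6b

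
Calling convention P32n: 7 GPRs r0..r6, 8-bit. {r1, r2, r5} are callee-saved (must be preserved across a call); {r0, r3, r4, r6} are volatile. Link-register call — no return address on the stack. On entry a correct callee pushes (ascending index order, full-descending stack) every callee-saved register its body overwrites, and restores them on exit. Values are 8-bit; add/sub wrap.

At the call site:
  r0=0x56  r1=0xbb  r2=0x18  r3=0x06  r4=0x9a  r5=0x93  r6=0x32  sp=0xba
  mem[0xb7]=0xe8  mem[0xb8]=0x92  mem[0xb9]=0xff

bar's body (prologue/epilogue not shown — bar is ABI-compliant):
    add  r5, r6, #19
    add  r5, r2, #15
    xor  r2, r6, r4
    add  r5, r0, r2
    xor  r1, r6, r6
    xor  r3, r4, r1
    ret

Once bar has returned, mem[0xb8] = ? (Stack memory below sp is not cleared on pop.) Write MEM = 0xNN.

prologue: push r1 → mem[0xb9]=0xbb, sp=0xb9
prologue: push r2 → mem[0xb8]=0x18, sp=0xb8
prologue: push r5 → mem[0xb7]=0x93, sp=0xb7
body[0] add  r5, r6, #19 → r5=0x45
body[1] add  r5, r2, #15 → r5=0x27
body[2] xor  r2, r6, r4 → r2=0xa8
body[3] add  r5, r0, r2 → r5=0xfe
body[4] xor  r1, r6, r6 → r1=0x00
body[5] xor  r3, r4, r1 → r3=0x9a
epilogue: pop r5=0x93, sp=0xb8
epilogue: pop r2=0x18, sp=0xb9
epilogue: pop r1=0xbb, sp=0xba
prologue pushed ['r1', 'r2', 'r5'] at ['0xb9', '0xb8', '0xb7']

MEM = 0x18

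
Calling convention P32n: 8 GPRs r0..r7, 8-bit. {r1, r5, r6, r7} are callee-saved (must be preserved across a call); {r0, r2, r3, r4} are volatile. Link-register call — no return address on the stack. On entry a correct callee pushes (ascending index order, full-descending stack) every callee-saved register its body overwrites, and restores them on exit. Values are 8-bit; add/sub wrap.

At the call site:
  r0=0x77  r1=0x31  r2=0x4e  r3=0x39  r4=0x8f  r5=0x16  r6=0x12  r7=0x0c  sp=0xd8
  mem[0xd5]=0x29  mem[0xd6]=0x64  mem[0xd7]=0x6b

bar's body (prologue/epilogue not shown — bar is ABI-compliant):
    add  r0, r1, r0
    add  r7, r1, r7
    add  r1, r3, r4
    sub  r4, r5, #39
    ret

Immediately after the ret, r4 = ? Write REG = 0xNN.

REG = 0xef

prologue: push r1 -> mem[0xd7]=0x31, sp=0xd7
prologue: push r7 -> mem[0xd6]=0x0c, sp=0xd6
body[0] add  r0, r1, r0 -> r0=0xa8
body[1] add  r7, r1, r7 -> r7=0x3d
body[2] add  r1, r3, r4 -> r1=0xc8
body[3] sub  r4, r5, #39 -> r4=0xef
epilogue: pop r7=0x0c, sp=0xd7
epilogue: pop r1=0x31, sp=0xd8
r4 is caller-saved -> body value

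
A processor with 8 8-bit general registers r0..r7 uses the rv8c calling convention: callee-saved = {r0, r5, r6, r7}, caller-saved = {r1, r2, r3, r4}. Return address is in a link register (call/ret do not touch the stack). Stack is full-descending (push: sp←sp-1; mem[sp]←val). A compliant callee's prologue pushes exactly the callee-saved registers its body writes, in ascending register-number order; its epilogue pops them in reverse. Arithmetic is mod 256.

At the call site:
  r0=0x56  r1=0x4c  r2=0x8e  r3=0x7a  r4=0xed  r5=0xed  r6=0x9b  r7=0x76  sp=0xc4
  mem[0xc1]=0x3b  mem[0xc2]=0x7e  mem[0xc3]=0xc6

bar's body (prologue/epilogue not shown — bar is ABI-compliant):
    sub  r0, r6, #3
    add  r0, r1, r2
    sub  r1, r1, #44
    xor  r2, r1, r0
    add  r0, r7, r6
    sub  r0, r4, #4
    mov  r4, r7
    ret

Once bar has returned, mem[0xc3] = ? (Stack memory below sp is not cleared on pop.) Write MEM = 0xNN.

MEM = 0x56

prologue: push r0 → mem[0xc3]=0x56, sp=0xc3
body[0] sub  r0, r6, #3 → r0=0x98
body[1] add  r0, r1, r2 → r0=0xda
body[2] sub  r1, r1, #44 → r1=0x20
body[3] xor  r2, r1, r0 → r2=0xfa
body[4] add  r0, r7, r6 → r0=0x11
body[5] sub  r0, r4, #4 → r0=0xe9
body[6] mov  r4, r7 → r4=0x76
epilogue: pop r0=0x56, sp=0xc4
prologue pushed ['r0'] at ['0xc3']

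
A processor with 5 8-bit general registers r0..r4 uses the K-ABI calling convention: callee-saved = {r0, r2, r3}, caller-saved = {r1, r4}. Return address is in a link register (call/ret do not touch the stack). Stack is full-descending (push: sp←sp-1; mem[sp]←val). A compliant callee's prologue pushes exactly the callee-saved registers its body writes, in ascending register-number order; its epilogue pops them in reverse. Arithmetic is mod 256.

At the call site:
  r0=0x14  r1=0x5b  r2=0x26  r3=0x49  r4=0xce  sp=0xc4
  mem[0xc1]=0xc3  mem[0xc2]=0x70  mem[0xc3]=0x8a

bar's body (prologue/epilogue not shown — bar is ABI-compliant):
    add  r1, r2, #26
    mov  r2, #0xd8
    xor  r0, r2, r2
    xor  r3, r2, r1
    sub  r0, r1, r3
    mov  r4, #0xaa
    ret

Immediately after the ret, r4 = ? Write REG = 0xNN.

REG = 0xaa

prologue: push r0 -> mem[0xc3]=0x14, sp=0xc3
prologue: push r2 -> mem[0xc2]=0x26, sp=0xc2
prologue: push r3 -> mem[0xc1]=0x49, sp=0xc1
body[0] add  r1, r2, #26 -> r1=0x40
body[1] mov  r2, #0xd8 -> r2=0xd8
body[2] xor  r0, r2, r2 -> r0=0x00
body[3] xor  r3, r2, r1 -> r3=0x98
body[4] sub  r0, r1, r3 -> r0=0xa8
body[5] mov  r4, #0xaa -> r4=0xaa
epilogue: pop r3=0x49, sp=0xc2
epilogue: pop r2=0x26, sp=0xc3
epilogue: pop r0=0x14, sp=0xc4
r4 is caller-saved -> body value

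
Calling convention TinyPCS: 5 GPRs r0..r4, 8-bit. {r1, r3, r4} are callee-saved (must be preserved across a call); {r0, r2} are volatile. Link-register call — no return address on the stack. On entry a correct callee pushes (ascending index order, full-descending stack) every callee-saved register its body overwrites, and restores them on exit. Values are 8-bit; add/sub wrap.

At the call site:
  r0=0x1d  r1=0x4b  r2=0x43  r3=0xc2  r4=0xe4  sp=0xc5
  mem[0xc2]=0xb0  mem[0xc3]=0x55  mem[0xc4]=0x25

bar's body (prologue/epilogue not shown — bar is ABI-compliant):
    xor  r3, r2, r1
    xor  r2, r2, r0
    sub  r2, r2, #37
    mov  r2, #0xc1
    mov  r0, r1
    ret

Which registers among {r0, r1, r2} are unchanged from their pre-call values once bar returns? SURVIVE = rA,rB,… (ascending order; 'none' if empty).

prologue: push r3 -> mem[0xc4]=0xc2, sp=0xc4
body[0] xor  r3, r2, r1 -> r3=0x08
body[1] xor  r2, r2, r0 -> r2=0x5e
body[2] sub  r2, r2, #37 -> r2=0x39
body[3] mov  r2, #0xc1 -> r2=0xc1
body[4] mov  r0, r1 -> r0=0x4b
epilogue: pop r3=0xc2, sp=0xc5
r0: caller-saved, written=True
r1: callee-saved, written=False
r2: caller-saved, written=True

SURVIVE = r1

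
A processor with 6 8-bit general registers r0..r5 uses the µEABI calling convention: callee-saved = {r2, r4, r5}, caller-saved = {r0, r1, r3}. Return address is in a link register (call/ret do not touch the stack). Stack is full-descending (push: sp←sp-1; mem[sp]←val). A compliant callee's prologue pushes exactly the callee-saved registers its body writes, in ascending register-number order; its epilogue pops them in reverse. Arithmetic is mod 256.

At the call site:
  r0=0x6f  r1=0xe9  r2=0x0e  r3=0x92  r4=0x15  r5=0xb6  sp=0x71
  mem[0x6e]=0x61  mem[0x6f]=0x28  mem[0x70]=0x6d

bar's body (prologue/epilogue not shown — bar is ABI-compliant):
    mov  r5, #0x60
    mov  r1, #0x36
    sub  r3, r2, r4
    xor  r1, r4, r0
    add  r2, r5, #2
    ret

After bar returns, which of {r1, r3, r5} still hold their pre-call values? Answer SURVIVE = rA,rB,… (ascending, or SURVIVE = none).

prologue: push r2 → mem[0x70]=0x0e, sp=0x70
prologue: push r5 → mem[0x6f]=0xb6, sp=0x6f
body[0] mov  r5, #0x60 → r5=0x60
body[1] mov  r1, #0x36 → r1=0x36
body[2] sub  r3, r2, r4 → r3=0xf9
body[3] xor  r1, r4, r0 → r1=0x7a
body[4] add  r2, r5, #2 → r2=0x62
epilogue: pop r5=0xb6, sp=0x70
epilogue: pop r2=0x0e, sp=0x71
r1: caller-saved, written=True
r3: caller-saved, written=True
r5: callee-saved, written=True

SURVIVE = r5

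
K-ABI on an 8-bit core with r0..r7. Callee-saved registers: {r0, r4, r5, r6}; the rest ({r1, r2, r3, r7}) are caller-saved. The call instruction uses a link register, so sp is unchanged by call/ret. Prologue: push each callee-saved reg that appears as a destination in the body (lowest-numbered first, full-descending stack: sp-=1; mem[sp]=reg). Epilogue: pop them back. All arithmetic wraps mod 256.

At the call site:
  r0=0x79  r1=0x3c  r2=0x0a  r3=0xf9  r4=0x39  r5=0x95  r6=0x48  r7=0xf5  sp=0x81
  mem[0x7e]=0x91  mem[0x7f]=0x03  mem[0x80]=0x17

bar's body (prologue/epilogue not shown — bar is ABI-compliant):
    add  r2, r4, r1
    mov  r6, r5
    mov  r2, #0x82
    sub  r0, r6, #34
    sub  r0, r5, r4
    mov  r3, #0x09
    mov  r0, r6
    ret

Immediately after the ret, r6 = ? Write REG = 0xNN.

prologue: push r0 → mem[0x80]=0x79, sp=0x80
prologue: push r6 → mem[0x7f]=0x48, sp=0x7f
body[0] add  r2, r4, r1 → r2=0x75
body[1] mov  r6, r5 → r6=0x95
body[2] mov  r2, #0x82 → r2=0x82
body[3] sub  r0, r6, #34 → r0=0x73
body[4] sub  r0, r5, r4 → r0=0x5c
body[5] mov  r3, #0x09 → r3=0x09
body[6] mov  r0, r6 → r0=0x95
epilogue: pop r6=0x48, sp=0x80
epilogue: pop r0=0x79, sp=0x81
r6 is callee-saved → restored

REG = 0x48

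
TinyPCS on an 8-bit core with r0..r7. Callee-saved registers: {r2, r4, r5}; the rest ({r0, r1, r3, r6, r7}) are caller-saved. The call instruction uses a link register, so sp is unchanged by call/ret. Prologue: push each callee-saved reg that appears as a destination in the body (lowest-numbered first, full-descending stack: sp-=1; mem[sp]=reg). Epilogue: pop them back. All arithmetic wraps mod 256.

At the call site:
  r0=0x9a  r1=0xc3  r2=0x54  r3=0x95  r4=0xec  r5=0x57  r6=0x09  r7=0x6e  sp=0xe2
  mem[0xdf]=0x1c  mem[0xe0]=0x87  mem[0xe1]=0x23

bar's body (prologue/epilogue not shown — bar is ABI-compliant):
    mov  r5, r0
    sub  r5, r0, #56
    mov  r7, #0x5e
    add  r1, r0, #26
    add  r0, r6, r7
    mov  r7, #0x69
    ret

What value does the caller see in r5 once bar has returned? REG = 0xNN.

prologue: push r5 -> mem[0xe1]=0x57, sp=0xe1
body[0] mov  r5, r0 -> r5=0x9a
body[1] sub  r5, r0, #56 -> r5=0x62
body[2] mov  r7, #0x5e -> r7=0x5e
body[3] add  r1, r0, #26 -> r1=0xb4
body[4] add  r0, r6, r7 -> r0=0x67
body[5] mov  r7, #0x69 -> r7=0x69
epilogue: pop r5=0x57, sp=0xe2
r5 is callee-saved -> restored

REG = 0x57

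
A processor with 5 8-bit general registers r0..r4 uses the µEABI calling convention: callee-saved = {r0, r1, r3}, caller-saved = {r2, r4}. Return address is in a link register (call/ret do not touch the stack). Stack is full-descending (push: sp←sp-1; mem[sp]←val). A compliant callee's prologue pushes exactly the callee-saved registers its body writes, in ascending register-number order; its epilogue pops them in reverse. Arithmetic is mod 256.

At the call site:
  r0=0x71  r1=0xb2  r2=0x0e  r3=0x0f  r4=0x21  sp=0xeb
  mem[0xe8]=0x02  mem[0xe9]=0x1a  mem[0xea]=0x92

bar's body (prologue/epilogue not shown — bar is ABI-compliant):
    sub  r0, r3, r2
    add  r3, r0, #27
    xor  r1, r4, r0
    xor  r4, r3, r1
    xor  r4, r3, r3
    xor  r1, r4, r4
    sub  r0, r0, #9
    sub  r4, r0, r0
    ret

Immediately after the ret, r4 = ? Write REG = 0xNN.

REG = 0x00

prologue: push r0 → mem[0xea]=0x71, sp=0xea
prologue: push r1 → mem[0xe9]=0xb2, sp=0xe9
prologue: push r3 → mem[0xe8]=0x0f, sp=0xe8
body[0] sub  r0, r3, r2 → r0=0x01
body[1] add  r3, r0, #27 → r3=0x1c
body[2] xor  r1, r4, r0 → r1=0x20
body[3] xor  r4, r3, r1 → r4=0x3c
body[4] xor  r4, r3, r3 → r4=0x00
body[5] xor  r1, r4, r4 → r1=0x00
body[6] sub  r0, r0, #9 → r0=0xf8
body[7] sub  r4, r0, r0 → r4=0x00
epilogue: pop r3=0x0f, sp=0xe9
epilogue: pop r1=0xb2, sp=0xea
epilogue: pop r0=0x71, sp=0xeb
r4 is caller-saved → body value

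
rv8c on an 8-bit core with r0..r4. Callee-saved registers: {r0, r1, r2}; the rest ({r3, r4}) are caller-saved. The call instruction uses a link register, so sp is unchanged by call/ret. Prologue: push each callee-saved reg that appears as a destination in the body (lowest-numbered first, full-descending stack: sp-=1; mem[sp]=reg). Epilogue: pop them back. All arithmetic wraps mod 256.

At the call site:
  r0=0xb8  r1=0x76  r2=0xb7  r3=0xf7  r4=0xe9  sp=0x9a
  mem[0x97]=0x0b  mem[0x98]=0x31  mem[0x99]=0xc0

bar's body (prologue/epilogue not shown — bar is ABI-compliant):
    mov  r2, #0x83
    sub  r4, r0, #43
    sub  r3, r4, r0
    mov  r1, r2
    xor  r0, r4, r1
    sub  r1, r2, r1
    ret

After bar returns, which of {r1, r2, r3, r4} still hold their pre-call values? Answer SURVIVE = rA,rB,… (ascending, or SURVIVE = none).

SURVIVE = r1,r2

prologue: push r0 → mem[0x99]=0xb8, sp=0x99
prologue: push r1 → mem[0x98]=0x76, sp=0x98
prologue: push r2 → mem[0x97]=0xb7, sp=0x97
body[0] mov  r2, #0x83 → r2=0x83
body[1] sub  r4, r0, #43 → r4=0x8d
body[2] sub  r3, r4, r0 → r3=0xd5
body[3] mov  r1, r2 → r1=0x83
body[4] xor  r0, r4, r1 → r0=0x0e
body[5] sub  r1, r2, r1 → r1=0x00
epilogue: pop r2=0xb7, sp=0x98
epilogue: pop r1=0x76, sp=0x99
epilogue: pop r0=0xb8, sp=0x9a
r1: callee-saved, written=True
r2: callee-saved, written=True
r3: caller-saved, written=True
r4: caller-saved, written=True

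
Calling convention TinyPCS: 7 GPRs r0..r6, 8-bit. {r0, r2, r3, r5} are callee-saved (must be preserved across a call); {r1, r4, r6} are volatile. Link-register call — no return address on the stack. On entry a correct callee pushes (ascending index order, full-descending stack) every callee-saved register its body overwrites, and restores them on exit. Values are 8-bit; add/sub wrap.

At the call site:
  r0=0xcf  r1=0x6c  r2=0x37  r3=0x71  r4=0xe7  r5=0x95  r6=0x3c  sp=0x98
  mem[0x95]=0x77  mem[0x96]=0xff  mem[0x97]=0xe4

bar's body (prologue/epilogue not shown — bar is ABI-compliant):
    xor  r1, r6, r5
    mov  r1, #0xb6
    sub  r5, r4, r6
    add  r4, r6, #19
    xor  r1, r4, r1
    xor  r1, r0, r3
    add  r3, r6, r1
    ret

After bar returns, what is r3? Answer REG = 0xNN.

prologue: push r3 → mem[0x97]=0x71, sp=0x97
prologue: push r5 → mem[0x96]=0x95, sp=0x96
body[0] xor  r1, r6, r5 → r1=0xa9
body[1] mov  r1, #0xb6 → r1=0xb6
body[2] sub  r5, r4, r6 → r5=0xab
body[3] add  r4, r6, #19 → r4=0x4f
body[4] xor  r1, r4, r1 → r1=0xf9
body[5] xor  r1, r0, r3 → r1=0xbe
body[6] add  r3, r6, r1 → r3=0xfa
epilogue: pop r5=0x95, sp=0x97
epilogue: pop r3=0x71, sp=0x98
r3 is callee-saved → restored

REG = 0x71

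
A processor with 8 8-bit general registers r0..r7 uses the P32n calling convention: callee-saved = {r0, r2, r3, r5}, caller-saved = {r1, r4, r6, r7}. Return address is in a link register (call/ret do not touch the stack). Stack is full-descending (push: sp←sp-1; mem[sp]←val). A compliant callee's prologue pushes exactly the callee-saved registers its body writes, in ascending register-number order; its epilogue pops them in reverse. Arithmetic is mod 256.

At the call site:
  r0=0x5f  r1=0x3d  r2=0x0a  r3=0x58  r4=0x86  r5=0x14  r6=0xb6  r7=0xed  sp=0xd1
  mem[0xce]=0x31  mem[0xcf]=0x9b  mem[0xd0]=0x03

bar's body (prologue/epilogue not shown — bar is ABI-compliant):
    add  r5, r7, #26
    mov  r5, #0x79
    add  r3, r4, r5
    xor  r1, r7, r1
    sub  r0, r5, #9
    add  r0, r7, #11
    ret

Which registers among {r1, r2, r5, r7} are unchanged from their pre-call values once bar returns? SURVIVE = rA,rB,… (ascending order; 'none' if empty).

prologue: push r0 -> mem[0xd0]=0x5f, sp=0xd0
prologue: push r3 -> mem[0xcf]=0x58, sp=0xcf
prologue: push r5 -> mem[0xce]=0x14, sp=0xce
body[0] add  r5, r7, #26 -> r5=0x07
body[1] mov  r5, #0x79 -> r5=0x79
body[2] add  r3, r4, r5 -> r3=0xff
body[3] xor  r1, r7, r1 -> r1=0xd0
body[4] sub  r0, r5, #9 -> r0=0x70
body[5] add  r0, r7, #11 -> r0=0xf8
epilogue: pop r5=0x14, sp=0xcf
epilogue: pop r3=0x58, sp=0xd0
epilogue: pop r0=0x5f, sp=0xd1
r1: caller-saved, written=True
r2: callee-saved, written=False
r5: callee-saved, written=True
r7: caller-saved, written=False

SURVIVE = r2,r5,r7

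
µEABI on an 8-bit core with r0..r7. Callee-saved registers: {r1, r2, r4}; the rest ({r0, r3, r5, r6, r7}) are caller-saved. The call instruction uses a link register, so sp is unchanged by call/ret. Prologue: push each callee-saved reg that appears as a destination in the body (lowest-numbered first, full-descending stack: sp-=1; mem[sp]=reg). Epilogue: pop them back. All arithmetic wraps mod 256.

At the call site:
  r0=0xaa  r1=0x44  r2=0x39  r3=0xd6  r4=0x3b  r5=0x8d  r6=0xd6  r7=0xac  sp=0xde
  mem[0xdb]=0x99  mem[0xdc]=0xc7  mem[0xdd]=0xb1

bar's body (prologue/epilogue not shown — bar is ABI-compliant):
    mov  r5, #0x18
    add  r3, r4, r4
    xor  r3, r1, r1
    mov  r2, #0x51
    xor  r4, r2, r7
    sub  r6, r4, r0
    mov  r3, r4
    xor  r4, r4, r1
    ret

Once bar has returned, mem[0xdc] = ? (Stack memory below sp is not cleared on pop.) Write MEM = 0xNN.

prologue: push r2 → mem[0xdd]=0x39, sp=0xdd
prologue: push r4 → mem[0xdc]=0x3b, sp=0xdc
body[0] mov  r5, #0x18 → r5=0x18
body[1] add  r3, r4, r4 → r3=0x76
body[2] xor  r3, r1, r1 → r3=0x00
body[3] mov  r2, #0x51 → r2=0x51
body[4] xor  r4, r2, r7 → r4=0xfd
body[5] sub  r6, r4, r0 → r6=0x53
body[6] mov  r3, r4 → r3=0xfd
body[7] xor  r4, r4, r1 → r4=0xb9
epilogue: pop r4=0x3b, sp=0xdd
epilogue: pop r2=0x39, sp=0xde
prologue pushed ['r2', 'r4'] at ['0xdd', '0xdc']

MEM = 0x3b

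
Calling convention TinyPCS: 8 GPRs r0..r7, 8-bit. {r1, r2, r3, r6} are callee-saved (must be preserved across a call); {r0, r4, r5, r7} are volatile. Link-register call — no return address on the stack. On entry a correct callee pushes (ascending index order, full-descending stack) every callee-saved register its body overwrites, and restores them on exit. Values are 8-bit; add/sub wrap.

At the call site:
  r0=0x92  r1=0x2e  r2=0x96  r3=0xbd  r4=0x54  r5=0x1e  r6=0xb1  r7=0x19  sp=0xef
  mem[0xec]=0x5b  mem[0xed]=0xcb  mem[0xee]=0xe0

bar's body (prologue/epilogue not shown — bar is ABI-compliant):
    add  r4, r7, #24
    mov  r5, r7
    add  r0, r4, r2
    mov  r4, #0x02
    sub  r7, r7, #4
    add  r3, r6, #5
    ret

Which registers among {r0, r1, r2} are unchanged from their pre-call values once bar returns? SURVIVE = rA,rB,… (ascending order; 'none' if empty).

SURVIVE = r1,r2

prologue: push r3 -> mem[0xee]=0xbd, sp=0xee
body[0] add  r4, r7, #24 -> r4=0x31
body[1] mov  r5, r7 -> r5=0x19
body[2] add  r0, r4, r2 -> r0=0xc7
body[3] mov  r4, #0x02 -> r4=0x02
body[4] sub  r7, r7, #4 -> r7=0x15
body[5] add  r3, r6, #5 -> r3=0xb6
epilogue: pop r3=0xbd, sp=0xef
r0: caller-saved, written=True
r1: callee-saved, written=False
r2: callee-saved, written=False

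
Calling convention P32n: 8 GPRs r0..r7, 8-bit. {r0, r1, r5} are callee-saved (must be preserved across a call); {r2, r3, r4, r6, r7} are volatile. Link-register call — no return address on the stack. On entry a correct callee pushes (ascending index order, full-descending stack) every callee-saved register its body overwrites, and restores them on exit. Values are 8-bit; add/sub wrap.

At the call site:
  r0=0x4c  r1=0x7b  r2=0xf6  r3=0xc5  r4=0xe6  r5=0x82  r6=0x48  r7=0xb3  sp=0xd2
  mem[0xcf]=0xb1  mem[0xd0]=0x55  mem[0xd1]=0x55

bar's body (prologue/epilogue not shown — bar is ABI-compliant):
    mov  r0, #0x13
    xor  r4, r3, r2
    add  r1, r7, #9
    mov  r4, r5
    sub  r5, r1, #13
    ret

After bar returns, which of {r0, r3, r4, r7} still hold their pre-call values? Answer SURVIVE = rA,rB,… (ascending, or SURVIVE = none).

SURVIVE = r0,r3,r7

prologue: push r0 -> mem[0xd1]=0x4c, sp=0xd1
prologue: push r1 -> mem[0xd0]=0x7b, sp=0xd0
prologue: push r5 -> mem[0xcf]=0x82, sp=0xcf
body[0] mov  r0, #0x13 -> r0=0x13
body[1] xor  r4, r3, r2 -> r4=0x33
body[2] add  r1, r7, #9 -> r1=0xbc
body[3] mov  r4, r5 -> r4=0x82
body[4] sub  r5, r1, #13 -> r5=0xaf
epilogue: pop r5=0x82, sp=0xd0
epilogue: pop r1=0x7b, sp=0xd1
epilogue: pop r0=0x4c, sp=0xd2
r0: callee-saved, written=True
r3: caller-saved, written=False
r4: caller-saved, written=True
r7: caller-saved, written=False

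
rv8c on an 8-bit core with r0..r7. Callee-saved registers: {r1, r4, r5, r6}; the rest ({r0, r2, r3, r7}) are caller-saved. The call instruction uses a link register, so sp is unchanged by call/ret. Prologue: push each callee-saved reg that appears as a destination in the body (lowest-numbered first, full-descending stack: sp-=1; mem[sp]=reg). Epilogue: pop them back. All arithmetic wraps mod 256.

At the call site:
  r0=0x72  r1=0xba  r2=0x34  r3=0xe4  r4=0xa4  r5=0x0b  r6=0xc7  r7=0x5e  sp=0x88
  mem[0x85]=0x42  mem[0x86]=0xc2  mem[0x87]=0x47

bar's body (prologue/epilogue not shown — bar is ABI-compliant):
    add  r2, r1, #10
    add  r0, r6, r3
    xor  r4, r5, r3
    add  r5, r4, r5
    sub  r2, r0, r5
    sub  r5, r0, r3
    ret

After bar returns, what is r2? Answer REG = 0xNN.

REG = 0xb1

prologue: push r4 -> mem[0x87]=0xa4, sp=0x87
prologue: push r5 -> mem[0x86]=0x0b, sp=0x86
body[0] add  r2, r1, #10 -> r2=0xc4
body[1] add  r0, r6, r3 -> r0=0xab
body[2] xor  r4, r5, r3 -> r4=0xef
body[3] add  r5, r4, r5 -> r5=0xfa
body[4] sub  r2, r0, r5 -> r2=0xb1
body[5] sub  r5, r0, r3 -> r5=0xc7
epilogue: pop r5=0x0b, sp=0x87
epilogue: pop r4=0xa4, sp=0x88
r2 is caller-saved -> body value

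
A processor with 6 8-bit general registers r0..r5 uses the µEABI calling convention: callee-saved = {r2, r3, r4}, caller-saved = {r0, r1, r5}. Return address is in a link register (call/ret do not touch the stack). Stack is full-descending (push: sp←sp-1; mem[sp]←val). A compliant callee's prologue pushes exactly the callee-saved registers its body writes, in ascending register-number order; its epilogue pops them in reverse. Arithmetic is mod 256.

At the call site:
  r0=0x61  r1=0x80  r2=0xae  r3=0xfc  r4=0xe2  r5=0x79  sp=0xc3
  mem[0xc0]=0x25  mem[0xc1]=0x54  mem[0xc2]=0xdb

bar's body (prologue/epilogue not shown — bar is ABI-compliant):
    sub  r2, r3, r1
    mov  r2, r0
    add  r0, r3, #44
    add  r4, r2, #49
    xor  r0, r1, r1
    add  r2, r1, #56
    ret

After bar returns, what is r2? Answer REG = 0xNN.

REG = 0xae

prologue: push r2 → mem[0xc2]=0xae, sp=0xc2
prologue: push r4 → mem[0xc1]=0xe2, sp=0xc1
body[0] sub  r2, r3, r1 → r2=0x7c
body[1] mov  r2, r0 → r2=0x61
body[2] add  r0, r3, #44 → r0=0x28
body[3] add  r4, r2, #49 → r4=0x92
body[4] xor  r0, r1, r1 → r0=0x00
body[5] add  r2, r1, #56 → r2=0xb8
epilogue: pop r4=0xe2, sp=0xc2
epilogue: pop r2=0xae, sp=0xc3
r2 is callee-saved → restored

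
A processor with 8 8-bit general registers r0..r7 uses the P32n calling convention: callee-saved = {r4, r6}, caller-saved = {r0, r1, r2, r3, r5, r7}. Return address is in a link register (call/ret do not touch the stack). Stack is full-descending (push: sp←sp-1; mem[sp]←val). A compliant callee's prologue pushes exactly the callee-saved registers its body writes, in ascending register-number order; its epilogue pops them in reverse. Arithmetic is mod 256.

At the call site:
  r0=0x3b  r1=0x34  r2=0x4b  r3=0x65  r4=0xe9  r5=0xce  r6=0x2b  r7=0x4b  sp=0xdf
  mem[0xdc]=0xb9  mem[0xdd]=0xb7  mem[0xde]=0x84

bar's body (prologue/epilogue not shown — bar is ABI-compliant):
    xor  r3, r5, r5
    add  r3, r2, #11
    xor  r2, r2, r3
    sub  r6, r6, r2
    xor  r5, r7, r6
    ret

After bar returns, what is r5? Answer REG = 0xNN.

REG = 0x45

prologue: push r6 → mem[0xde]=0x2b, sp=0xde
body[0] xor  r3, r5, r5 → r3=0x00
body[1] add  r3, r2, #11 → r3=0x56
body[2] xor  r2, r2, r3 → r2=0x1d
body[3] sub  r6, r6, r2 → r6=0x0e
body[4] xor  r5, r7, r6 → r5=0x45
epilogue: pop r6=0x2b, sp=0xdf
r5 is caller-saved → body value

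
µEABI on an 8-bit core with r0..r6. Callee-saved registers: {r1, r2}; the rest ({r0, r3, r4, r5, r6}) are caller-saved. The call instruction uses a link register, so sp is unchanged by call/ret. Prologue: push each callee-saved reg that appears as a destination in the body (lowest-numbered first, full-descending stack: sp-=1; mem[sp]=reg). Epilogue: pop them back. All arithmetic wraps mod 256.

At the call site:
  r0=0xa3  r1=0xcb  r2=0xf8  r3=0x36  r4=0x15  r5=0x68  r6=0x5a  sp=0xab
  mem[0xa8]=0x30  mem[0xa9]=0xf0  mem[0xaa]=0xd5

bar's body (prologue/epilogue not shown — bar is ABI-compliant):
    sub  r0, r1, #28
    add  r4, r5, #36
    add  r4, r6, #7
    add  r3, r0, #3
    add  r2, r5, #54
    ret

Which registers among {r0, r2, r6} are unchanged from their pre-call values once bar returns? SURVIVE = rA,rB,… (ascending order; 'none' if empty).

SURVIVE = r2,r6

prologue: push r2 → mem[0xaa]=0xf8, sp=0xaa
body[0] sub  r0, r1, #28 → r0=0xaf
body[1] add  r4, r5, #36 → r4=0x8c
body[2] add  r4, r6, #7 → r4=0x61
body[3] add  r3, r0, #3 → r3=0xb2
body[4] add  r2, r5, #54 → r2=0x9e
epilogue: pop r2=0xf8, sp=0xab
r0: caller-saved, written=True
r2: callee-saved, written=True
r6: caller-saved, written=False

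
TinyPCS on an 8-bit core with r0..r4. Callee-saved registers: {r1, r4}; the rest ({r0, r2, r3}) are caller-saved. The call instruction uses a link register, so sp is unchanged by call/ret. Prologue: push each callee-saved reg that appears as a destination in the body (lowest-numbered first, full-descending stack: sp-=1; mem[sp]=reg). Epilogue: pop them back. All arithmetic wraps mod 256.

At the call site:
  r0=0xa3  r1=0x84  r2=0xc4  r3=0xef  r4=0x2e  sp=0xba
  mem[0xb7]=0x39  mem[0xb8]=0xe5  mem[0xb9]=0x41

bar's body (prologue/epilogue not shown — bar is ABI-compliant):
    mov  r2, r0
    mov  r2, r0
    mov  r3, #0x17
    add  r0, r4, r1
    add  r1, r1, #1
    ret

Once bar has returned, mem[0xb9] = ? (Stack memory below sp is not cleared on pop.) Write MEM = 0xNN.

MEM = 0x84

prologue: push r1 → mem[0xb9]=0x84, sp=0xb9
body[0] mov  r2, r0 → r2=0xa3
body[1] mov  r2, r0 → r2=0xa3
body[2] mov  r3, #0x17 → r3=0x17
body[3] add  r0, r4, r1 → r0=0xb2
body[4] add  r1, r1, #1 → r1=0x85
epilogue: pop r1=0x84, sp=0xba
prologue pushed ['r1'] at ['0xb9']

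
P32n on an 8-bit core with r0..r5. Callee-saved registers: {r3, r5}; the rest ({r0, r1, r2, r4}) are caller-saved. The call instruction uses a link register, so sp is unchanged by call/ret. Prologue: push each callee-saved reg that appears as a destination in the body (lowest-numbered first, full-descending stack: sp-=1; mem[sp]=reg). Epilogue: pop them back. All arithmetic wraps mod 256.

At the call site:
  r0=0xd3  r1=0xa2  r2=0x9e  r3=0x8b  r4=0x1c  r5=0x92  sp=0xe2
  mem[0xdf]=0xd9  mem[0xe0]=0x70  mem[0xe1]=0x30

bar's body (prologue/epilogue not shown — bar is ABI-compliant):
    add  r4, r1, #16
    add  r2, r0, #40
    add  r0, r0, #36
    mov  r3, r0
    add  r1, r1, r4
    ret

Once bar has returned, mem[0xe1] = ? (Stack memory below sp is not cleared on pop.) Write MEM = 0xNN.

prologue: push r3 → mem[0xe1]=0x8b, sp=0xe1
body[0] add  r4, r1, #16 → r4=0xb2
body[1] add  r2, r0, #40 → r2=0xfb
body[2] add  r0, r0, #36 → r0=0xf7
body[3] mov  r3, r0 → r3=0xf7
body[4] add  r1, r1, r4 → r1=0x54
epilogue: pop r3=0x8b, sp=0xe2
prologue pushed ['r3'] at ['0xe1']

MEM = 0x8b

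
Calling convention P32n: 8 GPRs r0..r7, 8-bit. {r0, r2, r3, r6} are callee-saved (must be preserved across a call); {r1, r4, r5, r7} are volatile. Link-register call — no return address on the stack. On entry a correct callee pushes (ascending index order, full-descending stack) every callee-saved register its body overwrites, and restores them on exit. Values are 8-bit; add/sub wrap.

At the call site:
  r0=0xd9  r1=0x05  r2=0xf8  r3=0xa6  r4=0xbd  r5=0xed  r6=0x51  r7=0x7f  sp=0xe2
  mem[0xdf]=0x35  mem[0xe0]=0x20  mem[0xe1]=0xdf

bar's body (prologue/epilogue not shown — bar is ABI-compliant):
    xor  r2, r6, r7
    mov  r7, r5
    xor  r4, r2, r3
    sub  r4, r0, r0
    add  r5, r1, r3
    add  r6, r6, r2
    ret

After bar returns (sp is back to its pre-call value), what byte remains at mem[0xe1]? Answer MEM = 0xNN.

MEM = 0xf8

prologue: push r2 -> mem[0xe1]=0xf8, sp=0xe1
prologue: push r6 -> mem[0xe0]=0x51, sp=0xe0
body[0] xor  r2, r6, r7 -> r2=0x2e
body[1] mov  r7, r5 -> r7=0xed
body[2] xor  r4, r2, r3 -> r4=0x88
body[3] sub  r4, r0, r0 -> r4=0x00
body[4] add  r5, r1, r3 -> r5=0xab
body[5] add  r6, r6, r2 -> r6=0x7f
epilogue: pop r6=0x51, sp=0xe1
epilogue: pop r2=0xf8, sp=0xe2
prologue pushed ['r2', 'r6'] at ['0xe1', '0xe0']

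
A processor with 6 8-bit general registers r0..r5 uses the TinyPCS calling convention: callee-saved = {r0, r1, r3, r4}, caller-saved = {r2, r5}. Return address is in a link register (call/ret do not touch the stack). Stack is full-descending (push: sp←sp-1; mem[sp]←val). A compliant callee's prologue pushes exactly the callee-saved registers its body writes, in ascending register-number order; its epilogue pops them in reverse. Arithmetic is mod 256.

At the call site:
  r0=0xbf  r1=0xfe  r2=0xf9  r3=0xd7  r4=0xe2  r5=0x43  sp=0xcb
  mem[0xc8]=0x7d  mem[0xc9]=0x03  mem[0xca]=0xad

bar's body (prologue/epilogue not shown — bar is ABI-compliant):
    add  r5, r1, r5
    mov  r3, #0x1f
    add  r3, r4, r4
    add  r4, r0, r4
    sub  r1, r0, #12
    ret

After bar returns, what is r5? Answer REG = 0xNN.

prologue: push r1 → mem[0xca]=0xfe, sp=0xca
prologue: push r3 → mem[0xc9]=0xd7, sp=0xc9
prologue: push r4 → mem[0xc8]=0xe2, sp=0xc8
body[0] add  r5, r1, r5 → r5=0x41
body[1] mov  r3, #0x1f → r3=0x1f
body[2] add  r3, r4, r4 → r3=0xc4
body[3] add  r4, r0, r4 → r4=0xa1
body[4] sub  r1, r0, #12 → r1=0xb3
epilogue: pop r4=0xe2, sp=0xc9
epilogue: pop r3=0xd7, sp=0xca
epilogue: pop r1=0xfe, sp=0xcb
r5 is caller-saved → body value

REG = 0x41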